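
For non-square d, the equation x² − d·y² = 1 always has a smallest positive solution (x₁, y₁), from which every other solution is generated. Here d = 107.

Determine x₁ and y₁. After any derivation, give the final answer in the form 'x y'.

√107 → a₀=10, period (2,1,9,1,2,20); ℓ=6 even so k=5
k=0  a_k=10  p_k/q_k = 10/1
…
k=4  a_k=1  p_k/q_k = 331/32
k=5  a_k=2  p_k/q_k = 962/93
fundamental: x₁=962, y₁=93  (since 925444 − 107·8649 = 1)

962 93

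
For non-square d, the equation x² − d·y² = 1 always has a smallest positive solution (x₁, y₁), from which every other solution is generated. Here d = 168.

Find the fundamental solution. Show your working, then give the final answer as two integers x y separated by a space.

13 1

d=168: √d = [12; 1,24] (ℓ=2, even), read p_1/q_1
a_0=12:  p_0=12·1+0=12,  q_0=12·0+1=1
a_1=1:  p_1=1·12+1=13,  q_1=1·1+0=1
fundamental: x₁=13, y₁=1  (since 169 − 168·1 = 1)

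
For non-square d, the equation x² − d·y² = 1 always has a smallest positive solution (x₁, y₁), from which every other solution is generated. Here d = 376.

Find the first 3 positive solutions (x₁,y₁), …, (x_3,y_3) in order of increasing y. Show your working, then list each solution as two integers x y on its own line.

√376 → a₀=19, period (2,1,1,3,1,…,1,2,38); ℓ=16 even so k=15
i=0: a=19 ⇒ p=19, q=1
i=1: a=2 ⇒ p=39, q=2
i=2: a=1 ⇒ p=58, q=3
…
i=7: a=2 ⇒ p=2928, q=151
i=8: a=4 ⇒ p=12953, q=668
…
i=11: a=1 ⇒ p=99455, q=5129
i=12: a=3 ⇒ p=368986, q=19029
i=13: a=1 ⇒ p=468441, q=24158
i=14: a=1 ⇒ p=837427, q=43187
i=15: a=2 ⇒ p=2143295, q=110532
fundamental: x₁=2143295, y₁=110532  (since 4593713457025 − 376·12217323024 = 1)
(x_2, y_2) = (2143295·2143295 + 376·110532·110532, 2143295·110532 + 110532·2143295) = (9187426914049, 473805365880)
(x_3, y_3) = (2143295·9187426914049 + 376·110532·473805365880, 2143295·473805365880 + 110532·9187426914049) = (39382732335491159615, 2031009343327438668)

2143295 110532
9187426914049 473805365880
39382732335491159615 2031009343327438668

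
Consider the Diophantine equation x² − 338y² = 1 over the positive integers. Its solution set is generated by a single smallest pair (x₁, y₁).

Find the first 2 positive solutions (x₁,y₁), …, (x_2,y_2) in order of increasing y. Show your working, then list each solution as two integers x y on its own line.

[18; 2,1,1,2,36] for √338; ℓ=5 ⇒ convergent index 9
i=0: a=18 ⇒ p=18, q=1
…
i=2: a=1 ⇒ p=55, q=3
…
i=4: a=2 ⇒ p=239, q=13
i=5: a=36 ⇒ p=8696, q=473
i=6: a=2 ⇒ p=17631, q=959
i=7: a=1 ⇒ p=26327, q=1432
i=8: a=1 ⇒ p=43958, q=2391
i=9: a=2 ⇒ p=114243, q=6214
→ (114243, 6214).  Check: 114243²=13051463049, 338·6214²=13051463048, difference 1.
(114243+6214√338)^2 = 26102926097 + 1419812004√338

114243 6214
26102926097 1419812004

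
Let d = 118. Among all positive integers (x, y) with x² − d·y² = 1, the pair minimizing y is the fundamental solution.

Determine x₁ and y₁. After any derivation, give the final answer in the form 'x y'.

306917 28254

[10; 1,6,3,2,10,2,3,6,1,20] for √118; ℓ=10 ⇒ convergent index 9
i=0: a=10 ⇒ p=10, q=1
i=1: a=1 ⇒ p=11, q=1
i=2: a=6 ⇒ p=76, q=7
i=3: a=3 ⇒ p=239, q=22
i=4: a=2 ⇒ p=554, q=51
…
i=7: a=3 ⇒ p=42115, q=3877
i=8: a=6 ⇒ p=264802, q=24377
i=9: a=1 ⇒ p=306917, q=28254
(x₁, y₁) = (306917, 28254);  306917² − 118·28254² = 1 ✓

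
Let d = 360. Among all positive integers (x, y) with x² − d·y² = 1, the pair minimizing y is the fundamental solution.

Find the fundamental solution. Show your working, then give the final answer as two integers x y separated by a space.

d=360: √d = [18; 1,36] (ℓ=2, even), read p_1/q_1
step 0: (18, 1)  from 18·(1,0) + (0,1)
step 1: (19, 1)  from 1·(18,1) + (1,0)
→ (19, 1).  Check: 19²=361, 360·1²=360, difference 1.

19 1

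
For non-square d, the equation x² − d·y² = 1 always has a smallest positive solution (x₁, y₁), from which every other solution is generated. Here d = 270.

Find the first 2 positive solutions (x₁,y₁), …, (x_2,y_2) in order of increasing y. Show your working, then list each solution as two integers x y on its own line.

5291 322
55989361 3407404

√270 = [16; 2,3,6,3,2,32, …], period ℓ=6 (even) → k=5
k=0  a_k=16  p_k/q_k = 16/1
…
k=2  a_k=3  p_k/q_k = 115/7
…
k=4  a_k=3  p_k/q_k = 2284/139
k=5  a_k=2  p_k/q_k = 5291/322
→ (5291, 322).  Check: 5291²=27994681, 270·322²=27994680, difference 1.
k=2:  x_2 = 5291·5291+270·322·322 = 55989361,  y_2 = 5291·322+322·5291 = 3407404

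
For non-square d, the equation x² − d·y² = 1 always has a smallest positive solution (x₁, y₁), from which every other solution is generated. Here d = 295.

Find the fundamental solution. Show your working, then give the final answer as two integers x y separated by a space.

2024999 117900

√295 = [17; 5,1,2,3,2,6,2,3,2,1,5,34, …], period ℓ=12 (even) → k=11
i=0: a=17 ⇒ p=17, q=1
…
i=4: a=3 ⇒ p=979, q=57
…
i=8: a=3 ⇒ p=108103, q=6294
i=9: a=2 ⇒ p=247414, q=14405
i=10: a=1 ⇒ p=355517, q=20699
i=11: a=5 ⇒ p=2024999, q=117900
fundamental: x₁=2024999, y₁=117900  (since 4100620950001 − 295·13900410000 = 1)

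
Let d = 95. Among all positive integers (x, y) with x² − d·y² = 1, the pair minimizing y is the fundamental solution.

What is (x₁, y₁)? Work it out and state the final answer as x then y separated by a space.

39 4

d=95: √d = [9; 1,2,1,18] (ℓ=4, even), read p_3/q_3
step 0: (9, 1)  from 9·(1,0) + (0,1)
…
step 2: (29, 3)  from 2·(10,1) + (9,1)
step 3: (39, 4)  from 1·(29,3) + (10,1)
(x₁, y₁) = (39, 4);  39² − 95·4² = 1 ✓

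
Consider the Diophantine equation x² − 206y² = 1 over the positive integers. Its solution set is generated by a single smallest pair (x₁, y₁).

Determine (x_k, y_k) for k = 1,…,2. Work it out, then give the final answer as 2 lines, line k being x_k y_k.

√206 = [14; 2,1,5,14,5,1,2,28, …], period ℓ=8 (even) → k=7
step 0: (14, 1)  from 14·(1,0) + (0,1)
…
step 2: (43, 3)  from 1·(29,2) + (14,1)
…
step 4: (3459, 241)  from 14·(244,17) + (43,3)
…
step 6: (20998, 1463)  from 1·(17539,1222) + (3459,241)
step 7: (59535, 4148)  from 2·(20998,1463) + (17539,1222)
fundamental: x₁=59535, y₁=4148  (since 3544416225 − 206·17205904 = 1)
(x_2, y_2) = (59535·59535 + 206·4148·4148, 59535·4148 + 4148·59535) = (7088832449, 493902360)

59535 4148
7088832449 493902360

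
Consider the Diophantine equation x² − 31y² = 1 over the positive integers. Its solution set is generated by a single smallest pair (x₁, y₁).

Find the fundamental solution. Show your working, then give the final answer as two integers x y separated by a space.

1520 273

√31 = [5; 1,1,3,5,3,1,1,10, …], period ℓ=8 (even) → k=7
a_0=5:  p_0=5·1+0=5,  q_0=5·0+1=1
…
a_2=1:  p_2=1·6+5=11,  q_2=1·1+1=2
a_3=3:  p_3=3·11+6=39,  q_3=3·2+1=7
a_4=5:  p_4=5·39+11=206,  q_4=5·7+2=37
a_5=3:  p_5=3·206+39=657,  q_5=3·37+7=118
a_6=1:  p_6=1·657+206=863,  q_6=1·118+37=155
a_7=1:  p_7=1·863+657=1520,  q_7=1·155+118=273
→ (1520, 273).  Check: 1520²=2310400, 31·273²=2310399, difference 1.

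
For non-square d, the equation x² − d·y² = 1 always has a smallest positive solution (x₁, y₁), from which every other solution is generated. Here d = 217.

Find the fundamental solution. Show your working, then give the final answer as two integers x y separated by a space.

3844063 260952

d=217: √d = [14; 1,2,1,2,1,…,2,1,28] (ℓ=16, even), read p_15/q_15
k=0  a_k=14  p_k/q_k = 14/1
…
k=2  a_k=2  p_k/q_k = 44/3
k=3  a_k=1  p_k/q_k = 59/4
…
k=6  a_k=1  p_k/q_k = 383/26
…
k=8  a_k=4  p_k/q_k = 15055/1022
…
k=10  a_k=1  p_k/q_k = 154218/10469
…
k=12  a_k=2  p_k/q_k = 740980/50301
…
k=14  a_k=2  p_k/q_k = 2809702/190735
k=15  a_k=1  p_k/q_k = 3844063/260952
(x₁, y₁) = (3844063, 260952);  3844063² − 217·260952² = 1 ✓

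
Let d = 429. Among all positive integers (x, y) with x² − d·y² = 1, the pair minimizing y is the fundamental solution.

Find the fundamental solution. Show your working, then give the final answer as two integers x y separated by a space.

√429 → a₀=20, period (1,2,2,9,1,12,1,9,2,2,1,40); ℓ=12 even so k=11
step 0: (20, 1)  from 20·(1,0) + (0,1)
…
step 3: (145, 7)  from 2·(62,3) + (21,1)
…
step 10: (1085636, 52415)  from 2·(438459,21169) + (208718,10077)
step 11: (1524095, 73584)  from 1·(1085636,52415) + (438459,21169)
(x₁, y₁) = (1524095, 73584);  1524095² − 429·73584² = 1 ✓

1524095 73584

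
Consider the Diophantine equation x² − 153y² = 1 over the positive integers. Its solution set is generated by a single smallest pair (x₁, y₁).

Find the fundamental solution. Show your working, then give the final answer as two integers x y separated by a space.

2177 176

d=153: √d = [12; 2,1,2,2,2,1,2,24] (ℓ=8, even), read p_7/q_7
a_0=12:  p_0=12·1+0=12,  q_0=12·0+1=1
…
a_6=1:  p_6=1·569+235=804,  q_6=1·46+19=65
a_7=2:  p_7=2·804+569=2177,  q_7=2·65+46=176
fundamental: x₁=2177, y₁=176  (since 4739329 − 153·30976 = 1)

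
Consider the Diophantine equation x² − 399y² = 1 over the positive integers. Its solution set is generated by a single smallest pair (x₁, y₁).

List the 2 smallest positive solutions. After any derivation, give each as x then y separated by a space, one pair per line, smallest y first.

20 1
799 40

√399 → a₀=19, period (1,38); ℓ=2 even so k=1
i=0: a=19 ⇒ p=19, q=1
i=1: a=1 ⇒ p=20, q=1
(x₁, y₁) = (20, 1);  20² − 399·1² = 1 ✓
n=2: (20,1)∘(20,1) = (20·20+399·1·1, 20·1+1·20) = (799,40)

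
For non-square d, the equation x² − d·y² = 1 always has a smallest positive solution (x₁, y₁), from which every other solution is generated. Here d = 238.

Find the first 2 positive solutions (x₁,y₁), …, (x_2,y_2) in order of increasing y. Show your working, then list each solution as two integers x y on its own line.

11663 756
272051137 17634456

√238 → a₀=15, period (2,2,1,14,1,2,2,30); ℓ=8 even so k=7
k=0  a_k=15  p_k/q_k = 15/1
…
k=6  a_k=2  p_k/q_k = 4983/323
k=7  a_k=2  p_k/q_k = 11663/756
fundamental: x₁=11663, y₁=756  (since 136025569 − 238·571536 = 1)
k=2:  x_2 = 11663·11663+238·756·756 = 272051137,  y_2 = 11663·756+756·11663 = 17634456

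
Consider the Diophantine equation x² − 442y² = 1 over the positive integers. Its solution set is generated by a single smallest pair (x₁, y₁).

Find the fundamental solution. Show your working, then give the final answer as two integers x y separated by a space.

883 42

[21; 42] for √442; ℓ=1 ⇒ convergent index 1
step 0: (21, 1)  from 21·(1,0) + (0,1)
step 1: (883, 42)  from 42·(21,1) + (1,0)
(x₁, y₁) = (883, 42);  883² − 442·42² = 1 ✓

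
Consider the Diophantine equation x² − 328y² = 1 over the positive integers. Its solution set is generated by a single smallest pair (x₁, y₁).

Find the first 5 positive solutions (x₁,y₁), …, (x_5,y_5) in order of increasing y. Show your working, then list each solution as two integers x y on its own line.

163 9
53137 2934
17322499 956475
5647081537 311807916
1840931258563 101648424141

√328 = [18; 9,36, …], period ℓ=2 (even) → k=1
i=0: a=18 ⇒ p=18, q=1
i=1: a=9 ⇒ p=163, q=9
fundamental: x₁=163, y₁=9  (since 26569 − 328·81 = 1)
k=2:  x_2 = 163·163+328·9·9 = 53137,  y_2 = 163·9+9·163 = 2934
k=3:  x_3 = 163·53137+328·9·2934 = 17322499,  y_3 = 163·2934+9·53137 = 956475
k=4:  x_4 = 163·17322499+328·9·956475 = 5647081537,  y_4 = 163·956475+9·17322499 = 311807916
k=5:  x_5 = 163·5647081537+328·9·311807916 = 1840931258563,  y_5 = 163·311807916+9·5647081537 = 101648424141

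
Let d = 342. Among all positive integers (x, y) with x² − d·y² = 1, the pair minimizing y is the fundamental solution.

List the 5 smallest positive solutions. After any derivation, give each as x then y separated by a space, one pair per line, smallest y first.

√342 → a₀=18, period (2,36); ℓ=2 even so k=1
i=0: a=18 ⇒ p=18, q=1
i=1: a=2 ⇒ p=37, q=2
fundamental: x₁=37, y₁=2  (since 1369 − 342·4 = 1)
k=2:  x_2 = 37·37+342·2·2 = 2737,  y_2 = 37·2+2·37 = 148
k=3:  x_3 = 37·2737+342·2·148 = 202501,  y_3 = 37·148+2·2737 = 10950
k=4:  x_4 = 37·202501+342·2·10950 = 14982337,  y_4 = 37·10950+2·202501 = 810152
k=5:  x_5 = 37·14982337+342·2·810152 = 1108490437,  y_5 = 37·810152+2·14982337 = 59940298

37 2
2737 148
202501 10950
14982337 810152
1108490437 59940298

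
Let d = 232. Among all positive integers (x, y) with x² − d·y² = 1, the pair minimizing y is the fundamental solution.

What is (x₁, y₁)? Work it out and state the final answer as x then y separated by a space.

19603 1287

[15; 4,3,7,3,4,30] for √232; ℓ=6 ⇒ convergent index 5
a_0=15:  p_0=15·1+0=15,  q_0=15·0+1=1
a_1=4:  p_1=4·15+1=61,  q_1=4·1+0=4
a_2=3:  p_2=3·61+15=198,  q_2=3·4+1=13
…
a_4=3:  p_4=3·1447+198=4539,  q_4=3·95+13=298
a_5=4:  p_5=4·4539+1447=19603,  q_5=4·298+95=1287
fundamental: x₁=19603, y₁=1287  (since 384277609 − 232·1656369 = 1)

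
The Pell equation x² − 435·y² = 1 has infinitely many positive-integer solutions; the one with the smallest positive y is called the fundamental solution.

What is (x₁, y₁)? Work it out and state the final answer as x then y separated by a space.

146 7

d=435: √d = [20; 1,5,1,40] (ℓ=4, even), read p_3/q_3
step 0: (20, 1)  from 20·(1,0) + (0,1)
step 1: (21, 1)  from 1·(20,1) + (1,0)
step 2: (125, 6)  from 5·(21,1) + (20,1)
step 3: (146, 7)  from 1·(125,6) + (21,1)
(x₁, y₁) = (146, 7);  146² − 435·7² = 1 ✓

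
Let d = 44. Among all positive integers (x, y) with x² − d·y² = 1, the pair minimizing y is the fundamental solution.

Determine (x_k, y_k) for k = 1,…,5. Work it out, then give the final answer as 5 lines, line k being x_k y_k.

199 30
79201 11940
31521799 4752090
12545596801 1891319880
4993116004999 752740560150

[6; 1,1,1,2,1,1,1,12] for √44; ℓ=8 ⇒ convergent index 7
i=0: a=6 ⇒ p=6, q=1
i=1: a=1 ⇒ p=7, q=1
…
i=3: a=1 ⇒ p=20, q=3
i=4: a=2 ⇒ p=53, q=8
i=5: a=1 ⇒ p=73, q=11
i=6: a=1 ⇒ p=126, q=19
i=7: a=1 ⇒ p=199, q=30
(x₁, y₁) = (199, 30);  199² − 44·30² = 1 ✓
k=2:  x_2 = 199·199+44·30·30 = 79201,  y_2 = 199·30+30·199 = 11940
k=3:  x_3 = 199·79201+44·30·11940 = 31521799,  y_3 = 199·11940+30·79201 = 4752090
k=4:  x_4 = 199·31521799+44·30·4752090 = 12545596801,  y_4 = 199·4752090+30·31521799 = 1891319880
k=5:  x_5 = 199·12545596801+44·30·1891319880 = 4993116004999,  y_5 = 199·1891319880+30·12545596801 = 752740560150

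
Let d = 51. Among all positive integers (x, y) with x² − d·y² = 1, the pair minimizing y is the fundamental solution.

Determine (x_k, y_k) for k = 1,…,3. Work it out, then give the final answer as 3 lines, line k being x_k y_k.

√51 → a₀=7, period (7,14); ℓ=2 even so k=1
k=0  a_k=7  p_k/q_k = 7/1
k=1  a_k=7  p_k/q_k = 50/7
(x₁, y₁) = (50, 7);  50² − 51·7² = 1 ✓
(x_2, y_2) = (50·50 + 51·7·7, 50·7 + 7·50) = (4999, 700)
(x_3, y_3) = (50·4999 + 51·7·700, 50·700 + 7·4999) = (499850, 69993)

50 7
4999 700
499850 69993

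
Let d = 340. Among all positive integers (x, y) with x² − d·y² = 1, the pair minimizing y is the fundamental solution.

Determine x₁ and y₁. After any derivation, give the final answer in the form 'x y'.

√340 → a₀=18, period (2,3,1,1,1,…,3,2,36); ℓ=14 even so k=13
a_0=18:  p_0=18·1+0=18,  q_0=18·0+1=1
…
a_2=3:  p_2=3·37+18=129,  q_2=3·2+1=7
…
a_4=1:  p_4=1·166+129=295,  q_4=1·9+7=16
…
a_7=8:  p_7=8·756+461=6509,  q_7=8·41+25=353
a_8=1:  p_8=1·6509+756=7265,  q_8=1·353+41=394
…
a_10=1:  p_10=1·13774+7265=21039,  q_10=1·747+394=1141
…
a_12=3:  p_12=3·34813+21039=125478,  q_12=3·1888+1141=6805
a_13=2:  p_13=2·125478+34813=285769,  q_13=2·6805+1888=15498
(x₁, y₁) = (285769, 15498);  285769² − 340·15498² = 1 ✓

285769 15498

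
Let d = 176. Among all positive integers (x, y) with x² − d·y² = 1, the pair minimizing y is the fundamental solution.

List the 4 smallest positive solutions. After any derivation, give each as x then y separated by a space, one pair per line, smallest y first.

199 15
79201 5970
31521799 2376045
12545596801 945659940

d=176: √d = [13; 3,1,3,26] (ℓ=4, even), read p_3/q_3
step 0: (13, 1)  from 13·(1,0) + (0,1)
step 1: (40, 3)  from 3·(13,1) + (1,0)
step 2: (53, 4)  from 1·(40,3) + (13,1)
step 3: (199, 15)  from 3·(53,4) + (40,3)
(x₁, y₁) = (199, 15);  199² − 176·15² = 1 ✓
(199+15√176)^2 = 79201 + 5970√176
(199+15√176)^3 = 31521799 + 2376045√176
(199+15√176)^4 = 12545596801 + 945659940√176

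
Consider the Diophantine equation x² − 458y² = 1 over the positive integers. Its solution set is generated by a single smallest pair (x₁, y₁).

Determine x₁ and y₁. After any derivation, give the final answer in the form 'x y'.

22899 1070

√458 = [21; 2,2,42, …], period ℓ=3 (odd) → k=5
i=0: a=21 ⇒ p=21, q=1
i=1: a=2 ⇒ p=43, q=2
i=2: a=2 ⇒ p=107, q=5
…
i=4: a=2 ⇒ p=9181, q=429
i=5: a=2 ⇒ p=22899, q=1070
→ (22899, 1070).  Check: 22899²=524364201, 458·1070²=524364200, difference 1.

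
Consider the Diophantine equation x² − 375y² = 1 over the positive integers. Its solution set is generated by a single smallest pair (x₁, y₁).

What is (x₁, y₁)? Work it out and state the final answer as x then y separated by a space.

15124 781

[19; 2,1,2,1,5,1,2,1,2,38] for √375; ℓ=10 ⇒ convergent index 9
i=0: a=19 ⇒ p=19, q=1
i=1: a=2 ⇒ p=39, q=2
i=2: a=1 ⇒ p=58, q=3
…
i=4: a=1 ⇒ p=213, q=11
i=5: a=5 ⇒ p=1220, q=63
i=6: a=1 ⇒ p=1433, q=74
…
i=8: a=1 ⇒ p=5519, q=285
i=9: a=2 ⇒ p=15124, q=781
fundamental: x₁=15124, y₁=781  (since 228735376 − 375·609961 = 1)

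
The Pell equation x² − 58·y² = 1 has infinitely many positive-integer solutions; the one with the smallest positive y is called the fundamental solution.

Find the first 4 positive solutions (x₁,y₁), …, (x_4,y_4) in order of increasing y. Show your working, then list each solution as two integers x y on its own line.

[7; 1,1,1,1,1,1,14] for √58; ℓ=7 ⇒ convergent index 13
k=0  a_k=7  p_k/q_k = 7/1
…
k=2  a_k=1  p_k/q_k = 15/2
…
k=5  a_k=1  p_k/q_k = 61/8
…
k=12  a_k=1  p_k/q_k = 12071/1585
k=13  a_k=1  p_k/q_k = 19603/2574
(x₁, y₁) = (19603, 2574);  19603² − 58·2574² = 1 ✓
k=2:  x_2 = 19603·19603+58·2574·2574 = 768555217,  y_2 = 19603·2574+2574·19603 = 100916244
k=3:  x_3 = 19603·768555217+58·2574·100916244 = 30131975818099,  y_3 = 19603·100916244+2574·768555217 = 3956522259690
k=4:  x_4 = 19603·30131975818099+58·2574·3956522259690 = 1181354243155834177,  y_4 = 19603·3956522259690+2574·30131975818099 = 155119411612489896

19603 2574
768555217 100916244
30131975818099 3956522259690
1181354243155834177 155119411612489896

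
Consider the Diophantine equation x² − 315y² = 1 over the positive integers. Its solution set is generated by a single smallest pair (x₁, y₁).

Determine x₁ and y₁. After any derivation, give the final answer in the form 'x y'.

√315 = [17; 1,2,1,34, …], period ℓ=4 (even) → k=3
i=0: a=17 ⇒ p=17, q=1
i=1: a=1 ⇒ p=18, q=1
i=2: a=2 ⇒ p=53, q=3
i=3: a=1 ⇒ p=71, q=4
(x₁, y₁) = (71, 4);  71² − 315·4² = 1 ✓

71 4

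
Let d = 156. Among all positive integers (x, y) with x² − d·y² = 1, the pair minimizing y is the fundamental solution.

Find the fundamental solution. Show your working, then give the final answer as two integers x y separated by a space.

25 2

√156 → a₀=12, period (2,24); ℓ=2 even so k=1
i=0: a=12 ⇒ p=12, q=1
i=1: a=2 ⇒ p=25, q=2
→ (25, 2).  Check: 25²=625, 156·2²=624, difference 1.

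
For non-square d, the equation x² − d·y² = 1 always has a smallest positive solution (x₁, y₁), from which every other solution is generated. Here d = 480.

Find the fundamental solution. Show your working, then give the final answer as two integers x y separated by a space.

241 11

√480 = [21; 1,9,1,42, …], period ℓ=4 (even) → k=3
i=0: a=21 ⇒ p=21, q=1
…
i=2: a=9 ⇒ p=219, q=10
i=3: a=1 ⇒ p=241, q=11
fundamental: x₁=241, y₁=11  (since 58081 − 480·121 = 1)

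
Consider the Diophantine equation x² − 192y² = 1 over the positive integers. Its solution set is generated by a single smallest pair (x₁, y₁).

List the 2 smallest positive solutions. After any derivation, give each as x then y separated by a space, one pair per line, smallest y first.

97 7
18817 1358

[13; 1,5,1,26] for √192; ℓ=4 ⇒ convergent index 3
i=0: a=13 ⇒ p=13, q=1
i=1: a=1 ⇒ p=14, q=1
i=2: a=5 ⇒ p=83, q=6
i=3: a=1 ⇒ p=97, q=7
→ (97, 7).  Check: 97²=9409, 192·7²=9408, difference 1.
n=2: (97,7)∘(97,7) = (97·97+192·7·7, 97·7+7·97) = (18817,1358)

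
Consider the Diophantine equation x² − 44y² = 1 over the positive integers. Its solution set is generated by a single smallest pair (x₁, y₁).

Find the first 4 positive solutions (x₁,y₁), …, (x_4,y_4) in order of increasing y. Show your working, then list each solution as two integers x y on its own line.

√44 = [6; 1,1,1,2,1,1,1,12, …], period ℓ=8 (even) → k=7
a_0=6:  p_0=6·1+0=6,  q_0=6·0+1=1
a_1=1:  p_1=1·6+1=7,  q_1=1·1+0=1
a_2=1:  p_2=1·7+6=13,  q_2=1·1+1=2
a_3=1:  p_3=1·13+7=20,  q_3=1·2+1=3
a_4=2:  p_4=2·20+13=53,  q_4=2·3+2=8
a_5=1:  p_5=1·53+20=73,  q_5=1·8+3=11
a_6=1:  p_6=1·73+53=126,  q_6=1·11+8=19
a_7=1:  p_7=1·126+73=199,  q_7=1·19+11=30
fundamental: x₁=199, y₁=30  (since 39601 − 44·900 = 1)
(x_2, y_2) = (199·199 + 44·30·30, 199·30 + 30·199) = (79201, 11940)
(x_3, y_3) = (199·79201 + 44·30·11940, 199·11940 + 30·79201) = (31521799, 4752090)
(x_4, y_4) = (199·31521799 + 44·30·4752090, 199·4752090 + 30·31521799) = (12545596801, 1891319880)

199 30
79201 11940
31521799 4752090
12545596801 1891319880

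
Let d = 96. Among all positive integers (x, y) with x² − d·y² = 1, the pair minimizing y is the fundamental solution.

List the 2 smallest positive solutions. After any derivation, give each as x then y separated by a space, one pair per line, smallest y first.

√96 → a₀=9, period (1,3,1,18); ℓ=4 even so k=3
step 0: (9, 1)  from 9·(1,0) + (0,1)
…
step 2: (39, 4)  from 3·(10,1) + (9,1)
step 3: (49, 5)  from 1·(39,4) + (10,1)
fundamental: x₁=49, y₁=5  (since 2401 − 96·25 = 1)
(49+5√96)^2 = 4801 + 490√96

49 5
4801 490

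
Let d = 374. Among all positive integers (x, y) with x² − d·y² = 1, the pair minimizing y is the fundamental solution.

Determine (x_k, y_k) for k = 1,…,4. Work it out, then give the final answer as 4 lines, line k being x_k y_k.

d=374: √d = [19; 2,1,18,1,2,38] (ℓ=6, even), read p_5/q_5
step 0: (19, 1)  from 19·(1,0) + (0,1)
step 1: (39, 2)  from 2·(19,1) + (1,0)
…
step 3: (1083, 56)  from 18·(58,3) + (39,2)
step 4: (1141, 59)  from 1·(1083,56) + (58,3)
step 5: (3365, 174)  from 2·(1141,59) + (1083,56)
fundamental: x₁=3365, y₁=174  (since 11323225 − 374·30276 = 1)
(x_2, y_2) = (3365·3365 + 374·174·174, 3365·174 + 174·3365) = (22646449, 1171020)
(x_3, y_3) = (3365·22646449 + 374·174·1171020, 3365·1171020 + 174·22646449) = (152410598405, 7880964426)
(x_4, y_4) = (3365·152410598405 + 374·174·7880964426, 3365·7880964426 + 174·152410598405) = (1025723304619201, 53038889415960)

3365 174
22646449 1171020
152410598405 7880964426
1025723304619201 53038889415960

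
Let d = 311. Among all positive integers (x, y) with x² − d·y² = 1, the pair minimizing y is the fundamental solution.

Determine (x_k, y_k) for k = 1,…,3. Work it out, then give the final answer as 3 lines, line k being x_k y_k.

d=311: √d = [17; 1,1,1,2,1,…,1,1,34] (ℓ=16, even), read p_15/q_15
i=0: a=17 ⇒ p=17, q=1
…
i=2: a=1 ⇒ p=35, q=2
i=3: a=1 ⇒ p=53, q=3
i=4: a=2 ⇒ p=141, q=8
i=5: a=1 ⇒ p=194, q=11
i=6: a=6 ⇒ p=1305, q=74
i=7: a=3 ⇒ p=4109, q=233
i=8: a=17 ⇒ p=71158, q=4035
i=9: a=3 ⇒ p=217583, q=12338
…
i=11: a=1 ⇒ p=1594239, q=90401
i=12: a=2 ⇒ p=4565134, q=258865
i=13: a=1 ⇒ p=6159373, q=349266
i=14: a=1 ⇒ p=10724507, q=608131
i=15: a=1 ⇒ p=16883880, q=957397
→ (16883880, 957397).  Check: 16883880²=285065403854400, 311·957397²=285065403854399, difference 1.
(16883880+957397√311)^2 = 570130807708799 + 32329152120720√311
(16883880+957397√311)^3 = 19252040283316857636360 + 1091683049815963029803√311

16883880 957397
570130807708799 32329152120720
19252040283316857636360 1091683049815963029803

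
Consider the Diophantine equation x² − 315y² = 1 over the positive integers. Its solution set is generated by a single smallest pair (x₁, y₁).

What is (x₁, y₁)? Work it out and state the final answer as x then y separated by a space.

√315 = [17; 1,2,1,34, …], period ℓ=4 (even) → k=3
i=0: a=17 ⇒ p=17, q=1
…
i=2: a=2 ⇒ p=53, q=3
i=3: a=1 ⇒ p=71, q=4
fundamental: x₁=71, y₁=4  (since 5041 − 315·16 = 1)

71 4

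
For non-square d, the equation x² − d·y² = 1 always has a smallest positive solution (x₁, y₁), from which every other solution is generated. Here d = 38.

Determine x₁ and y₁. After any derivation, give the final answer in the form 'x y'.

37 6

√38 = [6; 6,12, …], period ℓ=2 (even) → k=1
k=0  a_k=6  p_k/q_k = 6/1
k=1  a_k=6  p_k/q_k = 37/6
(x₁, y₁) = (37, 6);  37² − 38·6² = 1 ✓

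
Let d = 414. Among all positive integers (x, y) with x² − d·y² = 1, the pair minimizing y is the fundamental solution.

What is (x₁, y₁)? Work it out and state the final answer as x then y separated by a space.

d=414: √d = [20; 2,1,7,2,7,1,2,40] (ℓ=8, even), read p_7/q_7
k=0  a_k=20  p_k/q_k = 20/1
…
k=5  a_k=7  p_k/q_k = 7447/366
k=6  a_k=1  p_k/q_k = 8444/415
k=7  a_k=2  p_k/q_k = 24335/1196
fundamental: x₁=24335, y₁=1196  (since 592192225 − 414·1430416 = 1)

24335 1196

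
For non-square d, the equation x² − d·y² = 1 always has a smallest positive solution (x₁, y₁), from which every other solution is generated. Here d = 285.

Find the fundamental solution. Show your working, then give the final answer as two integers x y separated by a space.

√285 → a₀=16, period (1,7,2,7,1,32); ℓ=6 even so k=5
a_0=16:  p_0=16·1+0=16,  q_0=16·0+1=1
a_1=1:  p_1=1·16+1=17,  q_1=1·1+0=1
…
a_3=2:  p_3=2·135+17=287,  q_3=2·8+1=17
a_4=7:  p_4=7·287+135=2144,  q_4=7·17+8=127
a_5=1:  p_5=1·2144+287=2431,  q_5=1·127+17=144
→ (2431, 144).  Check: 2431²=5909761, 285·144²=5909760, difference 1.

2431 144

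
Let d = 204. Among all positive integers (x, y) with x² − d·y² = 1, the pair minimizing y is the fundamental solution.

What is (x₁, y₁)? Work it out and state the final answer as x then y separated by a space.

4999 350

d=204: √d = [14; 3,1,1,6,1,1,3,28] (ℓ=8, even), read p_7/q_7
k=0  a_k=14  p_k/q_k = 14/1
k=1  a_k=3  p_k/q_k = 43/3
k=2  a_k=1  p_k/q_k = 57/4
k=3  a_k=1  p_k/q_k = 100/7
…
k=5  a_k=1  p_k/q_k = 757/53
k=6  a_k=1  p_k/q_k = 1414/99
k=7  a_k=3  p_k/q_k = 4999/350
fundamental: x₁=4999, y₁=350  (since 24990001 − 204·122500 = 1)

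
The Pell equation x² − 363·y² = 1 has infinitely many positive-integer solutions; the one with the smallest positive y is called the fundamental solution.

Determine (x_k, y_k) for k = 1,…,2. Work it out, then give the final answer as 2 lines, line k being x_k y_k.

362 19
262087 13756

d=363: √d = [19; 19,38] (ℓ=2, even), read p_1/q_1
step 0: (19, 1)  from 19·(1,0) + (0,1)
step 1: (362, 19)  from 19·(19,1) + (1,0)
→ (362, 19).  Check: 362²=131044, 363·19²=131043, difference 1.
(362+19√363)^2 = 262087 + 13756√363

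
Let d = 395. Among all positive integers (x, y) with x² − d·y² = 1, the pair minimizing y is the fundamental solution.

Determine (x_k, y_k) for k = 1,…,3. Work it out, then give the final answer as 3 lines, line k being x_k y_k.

159 8
50561 2544
16078239 808984

√395 → a₀=19, period (1,6,1,38); ℓ=4 even so k=3
i=0: a=19 ⇒ p=19, q=1
…
i=2: a=6 ⇒ p=139, q=7
i=3: a=1 ⇒ p=159, q=8
fundamental: x₁=159, y₁=8  (since 25281 − 395·64 = 1)
(159+8√395)^2 = 50561 + 2544√395
(159+8√395)^3 = 16078239 + 808984√395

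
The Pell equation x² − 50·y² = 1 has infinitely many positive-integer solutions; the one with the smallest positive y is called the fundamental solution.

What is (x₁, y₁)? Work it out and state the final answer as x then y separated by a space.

99 14

√50 = [7; 14, …], period ℓ=1 (odd) → k=1
step 0: (7, 1)  from 7·(1,0) + (0,1)
step 1: (99, 14)  from 14·(7,1) + (1,0)
fundamental: x₁=99, y₁=14  (since 9801 − 50·196 = 1)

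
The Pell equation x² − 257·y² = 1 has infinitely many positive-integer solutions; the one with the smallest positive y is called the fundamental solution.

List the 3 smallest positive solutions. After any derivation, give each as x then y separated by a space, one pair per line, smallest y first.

√257 → a₀=16, period (32); ℓ=1 odd so k=1
step 0: (16, 1)  from 16·(1,0) + (0,1)
step 1: (513, 32)  from 32·(16,1) + (1,0)
fundamental: x₁=513, y₁=32  (since 263169 − 257·1024 = 1)
(513+32√257)^2 = 526337 + 32832√257
(513+32√257)^3 = 540021249 + 33685600√257

513 32
526337 32832
540021249 33685600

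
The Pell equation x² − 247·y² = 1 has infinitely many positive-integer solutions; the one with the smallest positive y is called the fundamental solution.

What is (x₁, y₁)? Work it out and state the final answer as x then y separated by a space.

√247 → a₀=15, period (1,2,1,1,9,1,9,1,1,2,1,30); ℓ=12 even so k=11
a_0=15:  p_0=15·1+0=15,  q_0=15·0+1=1
…
a_4=1:  p_4=1·63+47=110,  q_4=1·4+3=7
…
a_6=1:  p_6=1·1053+110=1163,  q_6=1·67+7=74
…
a_8=1:  p_8=1·11520+1163=12683,  q_8=1·733+74=807
a_9=1:  p_9=1·12683+11520=24203,  q_9=1·807+733=1540
a_10=2:  p_10=2·24203+12683=61089,  q_10=2·1540+807=3887
a_11=1:  p_11=1·61089+24203=85292,  q_11=1·3887+1540=5427
fundamental: x₁=85292, y₁=5427  (since 7274725264 − 247·29452329 = 1)

85292 5427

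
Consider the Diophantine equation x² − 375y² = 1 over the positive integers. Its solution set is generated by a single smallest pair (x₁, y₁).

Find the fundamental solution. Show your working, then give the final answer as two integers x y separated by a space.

[19; 2,1,2,1,5,1,2,1,2,38] for √375; ℓ=10 ⇒ convergent index 9
a_0=19:  p_0=19·1+0=19,  q_0=19·0+1=1
a_1=2:  p_1=2·19+1=39,  q_1=2·1+0=2
…
a_3=2:  p_3=2·58+39=155,  q_3=2·3+2=8
a_4=1:  p_4=1·155+58=213,  q_4=1·8+3=11
…
a_7=2:  p_7=2·1433+1220=4086,  q_7=2·74+63=211
a_8=1:  p_8=1·4086+1433=5519,  q_8=1·211+74=285
a_9=2:  p_9=2·5519+4086=15124,  q_9=2·285+211=781
→ (15124, 781).  Check: 15124²=228735376, 375·781²=228735375, difference 1.

15124 781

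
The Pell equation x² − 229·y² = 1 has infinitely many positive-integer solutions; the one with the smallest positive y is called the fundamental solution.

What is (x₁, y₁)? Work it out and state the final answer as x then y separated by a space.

[15; 7,1,1,7,30] for √229; ℓ=5 ⇒ convergent index 9
k=0  a_k=15  p_k/q_k = 15/1
k=1  a_k=7  p_k/q_k = 106/7
k=2  a_k=1  p_k/q_k = 121/8
k=3  a_k=1  p_k/q_k = 227/15
k=4  a_k=7  p_k/q_k = 1710/113
k=5  a_k=30  p_k/q_k = 51527/3405
k=6  a_k=7  p_k/q_k = 362399/23948
k=7  a_k=1  p_k/q_k = 413926/27353
k=8  a_k=1  p_k/q_k = 776325/51301
k=9  a_k=7  p_k/q_k = 5848201/386460
fundamental: x₁=5848201, y₁=386460  (since 34201454936401 − 229·149351331600 = 1)

5848201 386460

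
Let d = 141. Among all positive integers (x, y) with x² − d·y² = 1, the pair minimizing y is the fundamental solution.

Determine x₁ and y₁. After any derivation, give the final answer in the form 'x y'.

d=141: √d = [11; 1,6,1,22] (ℓ=4, even), read p_3/q_3
step 0: (11, 1)  from 11·(1,0) + (0,1)
step 1: (12, 1)  from 1·(11,1) + (1,0)
step 2: (83, 7)  from 6·(12,1) + (11,1)
step 3: (95, 8)  from 1·(83,7) + (12,1)
fundamental: x₁=95, y₁=8  (since 9025 − 141·64 = 1)

95 8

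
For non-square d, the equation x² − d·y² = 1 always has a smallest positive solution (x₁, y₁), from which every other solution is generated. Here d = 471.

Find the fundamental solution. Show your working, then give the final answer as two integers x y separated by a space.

7838695 361188

d=471: √d = [21; 1,2,2,1,3,…,2,1,42] (ℓ=14, even), read p_13/q_13
k=0  a_k=21  p_k/q_k = 21/1
…
k=3  a_k=2  p_k/q_k = 152/7
…
k=7  a_k=14  p_k/q_k = 48809/2249
…
k=10  a_k=1  p_k/q_k = 843469/38865
…
k=12  a_k=2  p_k/q_k = 5506953/253747
k=13  a_k=1  p_k/q_k = 7838695/361188
(x₁, y₁) = (7838695, 361188);  7838695² − 471·361188² = 1 ✓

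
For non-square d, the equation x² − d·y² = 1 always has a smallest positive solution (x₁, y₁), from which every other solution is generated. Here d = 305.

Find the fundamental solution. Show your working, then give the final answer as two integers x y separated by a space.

489 28

d=305: √d = [17; 2,6,2,34] (ℓ=4, even), read p_3/q_3
step 0: (17, 1)  from 17·(1,0) + (0,1)
…
step 2: (227, 13)  from 6·(35,2) + (17,1)
step 3: (489, 28)  from 2·(227,13) + (35,2)
fundamental: x₁=489, y₁=28  (since 239121 − 305·784 = 1)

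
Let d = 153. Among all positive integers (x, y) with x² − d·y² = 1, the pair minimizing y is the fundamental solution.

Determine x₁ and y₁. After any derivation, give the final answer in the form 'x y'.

√153 → a₀=12, period (2,1,2,2,2,1,2,24); ℓ=8 even so k=7
a_0=12:  p_0=12·1+0=12,  q_0=12·0+1=1
a_1=2:  p_1=2·12+1=25,  q_1=2·1+0=2
a_2=1:  p_2=1·25+12=37,  q_2=1·2+1=3
a_3=2:  p_3=2·37+25=99,  q_3=2·3+2=8
…
a_6=1:  p_6=1·569+235=804,  q_6=1·46+19=65
a_7=2:  p_7=2·804+569=2177,  q_7=2·65+46=176
fundamental: x₁=2177, y₁=176  (since 4739329 − 153·30976 = 1)

2177 176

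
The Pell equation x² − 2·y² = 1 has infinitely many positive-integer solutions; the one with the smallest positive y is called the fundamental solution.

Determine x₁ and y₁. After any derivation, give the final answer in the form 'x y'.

√2 → a₀=1, period (2); ℓ=1 odd so k=1
step 0: (1, 1)  from 1·(1,0) + (0,1)
step 1: (3, 2)  from 2·(1,1) + (1,0)
→ (3, 2).  Check: 3²=9, 2·2²=8, difference 1.

3 2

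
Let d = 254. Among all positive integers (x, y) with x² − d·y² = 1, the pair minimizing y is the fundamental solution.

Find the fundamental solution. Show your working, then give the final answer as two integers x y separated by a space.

255 16

√254 = [15; 1,14,1,30, …], period ℓ=4 (even) → k=3
a_0=15:  p_0=15·1+0=15,  q_0=15·0+1=1
a_1=1:  p_1=1·15+1=16,  q_1=1·1+0=1
a_2=14:  p_2=14·16+15=239,  q_2=14·1+1=15
a_3=1:  p_3=1·239+16=255,  q_3=1·15+1=16
→ (255, 16).  Check: 255²=65025, 254·16²=65024, difference 1.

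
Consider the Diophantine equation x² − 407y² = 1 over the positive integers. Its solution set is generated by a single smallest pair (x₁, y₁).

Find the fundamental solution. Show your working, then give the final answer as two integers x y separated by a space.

2663 132

√407 → a₀=20, period (5,1,2,1,5,40); ℓ=6 even so k=5
a_0=20:  p_0=20·1+0=20,  q_0=20·0+1=1
…
a_4=1:  p_4=1·343+121=464,  q_4=1·17+6=23
a_5=5:  p_5=5·464+343=2663,  q_5=5·23+17=132
→ (2663, 132).  Check: 2663²=7091569, 407·132²=7091568, difference 1.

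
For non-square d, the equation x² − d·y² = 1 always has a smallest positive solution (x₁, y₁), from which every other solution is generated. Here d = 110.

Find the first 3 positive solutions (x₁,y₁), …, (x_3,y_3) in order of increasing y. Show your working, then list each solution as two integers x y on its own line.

21 2
881 84
36981 3526

√110 → a₀=10, period (2,20); ℓ=2 even so k=1
step 0: (10, 1)  from 10·(1,0) + (0,1)
step 1: (21, 2)  from 2·(10,1) + (1,0)
(x₁, y₁) = (21, 2);  21² − 110·2² = 1 ✓
n=2: (21,2)∘(21,2) = (21·21+110·2·2, 21·2+2·21) = (881,84)
n=3: (881,84)∘(21,2) = (21·881+110·2·84, 21·84+2·881) = (36981,3526)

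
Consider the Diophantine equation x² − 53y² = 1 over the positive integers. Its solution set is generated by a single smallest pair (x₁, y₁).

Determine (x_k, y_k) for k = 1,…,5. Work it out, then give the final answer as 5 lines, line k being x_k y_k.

√53 = [7; 3,1,1,3,14, …], period ℓ=5 (odd) → k=9
a_0=7:  p_0=7·1+0=7,  q_0=7·0+1=1
…
a_2=1:  p_2=1·22+7=29,  q_2=1·3+1=4
…
a_5=14:  p_5=14·182+51=2599,  q_5=14·25+7=357
…
a_7=1:  p_7=1·7979+2599=10578,  q_7=1·1096+357=1453
a_8=1:  p_8=1·10578+7979=18557,  q_8=1·1453+1096=2549
a_9=3:  p_9=3·18557+10578=66249,  q_9=3·2549+1453=9100
→ (66249, 9100).  Check: 66249²=4388930001, 53·9100²=4388930000, difference 1.
k=2:  x_2 = 66249·66249+53·9100·9100 = 8777860001,  y_2 = 66249·9100+9100·66249 = 1205731800
k=3:  x_3 = 66249·8777860001+53·9100·1205731800 = 1163048894346249,  y_3 = 66249·1205731800+9100·8777860001 = 159757052027300
k=4:  x_4 = 66249·1163048894346249+53·9100·159757052027300 = 154101652394311440001,  y_4 = 66249·159757052027300+9100·1163048894346249 = 21167489878307463600
k=5:  x_5 = 66249·154101652394311440001+53·9100·21167489878307463600 = 20418160737778428282906249,  y_5 = 66249·21167489878307463600+9100·154101652394311440001 = 2804650073736225260045500

66249 9100
8777860001 1205731800
1163048894346249 159757052027300
154101652394311440001 21167489878307463600
20418160737778428282906249 2804650073736225260045500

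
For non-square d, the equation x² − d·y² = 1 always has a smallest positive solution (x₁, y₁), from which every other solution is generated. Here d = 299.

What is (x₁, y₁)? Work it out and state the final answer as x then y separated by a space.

415 24

√299 → a₀=17, period (3,2,3,34); ℓ=4 even so k=3
step 0: (17, 1)  from 17·(1,0) + (0,1)
…
step 2: (121, 7)  from 2·(52,3) + (17,1)
step 3: (415, 24)  from 3·(121,7) + (52,3)
fundamental: x₁=415, y₁=24  (since 172225 − 299·576 = 1)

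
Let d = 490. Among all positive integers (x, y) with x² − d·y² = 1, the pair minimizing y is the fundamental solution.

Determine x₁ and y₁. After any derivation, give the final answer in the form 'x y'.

√490 → a₀=22, period (7,2,1,4,4,4,1,2,7,44); ℓ=10 even so k=9
step 0: (22, 1)  from 22·(1,0) + (0,1)
step 1: (155, 7)  from 7·(22,1) + (1,0)
…
step 5: (9607, 434)  from 4·(2280,103) + (487,22)
step 6: (40708, 1839)  from 4·(9607,434) + (2280,103)
…
step 8: (141338, 6385)  from 2·(50315,2273) + (40708,1839)
step 9: (1039681, 46968)  from 7·(141338,6385) + (50315,2273)
(x₁, y₁) = (1039681, 46968);  1039681² − 490·46968² = 1 ✓

1039681 46968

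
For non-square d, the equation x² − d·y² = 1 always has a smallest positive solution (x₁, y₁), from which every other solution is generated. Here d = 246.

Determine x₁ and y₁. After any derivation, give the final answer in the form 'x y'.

d=246: √d = [15; 1,2,5,1,14,1,5,2,1,30] (ℓ=10, even), read p_9/q_9
k=0  a_k=15  p_k/q_k = 15/1
k=1  a_k=1  p_k/q_k = 16/1
…
k=3  a_k=5  p_k/q_k = 251/16
…
k=5  a_k=14  p_k/q_k = 4423/282
…
k=7  a_k=5  p_k/q_k = 28028/1787
k=8  a_k=2  p_k/q_k = 60777/3875
k=9  a_k=1  p_k/q_k = 88805/5662
(x₁, y₁) = (88805, 5662);  88805² − 246·5662² = 1 ✓

88805 5662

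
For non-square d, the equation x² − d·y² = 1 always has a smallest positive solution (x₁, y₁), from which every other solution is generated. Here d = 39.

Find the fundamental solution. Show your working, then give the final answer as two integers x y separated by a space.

25 4

√39 → a₀=6, period (4,12); ℓ=2 even so k=1
k=0  a_k=6  p_k/q_k = 6/1
k=1  a_k=4  p_k/q_k = 25/4
→ (25, 4).  Check: 25²=625, 39·4²=624, difference 1.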